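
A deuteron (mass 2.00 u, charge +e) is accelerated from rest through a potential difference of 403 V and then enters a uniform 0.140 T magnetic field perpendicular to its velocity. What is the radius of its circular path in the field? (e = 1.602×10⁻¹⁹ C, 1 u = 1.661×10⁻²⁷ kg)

r ≈ 0.0292 m

Acceleration: |q|V = ½mv² ⇒ v = √(2|q|V/m) = √(2·1.602×10⁻¹⁹·403/3.322×10⁻²⁷) ≈ 1.972×10⁵ m/s.
In the field: r = mv/(|q|B) = (3.322×10⁻²⁷)(1.972×10⁵)/((1.602×10⁻¹⁹)(0.140)) ≈ 0.0292 m.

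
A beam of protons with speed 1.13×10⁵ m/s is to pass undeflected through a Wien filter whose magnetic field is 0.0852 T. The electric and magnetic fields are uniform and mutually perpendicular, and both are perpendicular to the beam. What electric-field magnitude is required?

E = 9630 V/m

For straight-line motion qE = qvB, so E = vB.
E = 1.13×10⁵ × 0.0852 = 9630 V/m.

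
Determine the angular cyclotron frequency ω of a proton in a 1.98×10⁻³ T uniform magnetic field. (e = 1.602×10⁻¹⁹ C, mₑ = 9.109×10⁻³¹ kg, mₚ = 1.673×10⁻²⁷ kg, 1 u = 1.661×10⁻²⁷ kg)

ω = |q|B/m.
ω = (1.602×10⁻¹⁹)(1.98×10⁻³)/1.673×10⁻²⁷ ≈ 1.90×10⁵ rad/s.

ω ≈ 1.90×10⁵ rad/s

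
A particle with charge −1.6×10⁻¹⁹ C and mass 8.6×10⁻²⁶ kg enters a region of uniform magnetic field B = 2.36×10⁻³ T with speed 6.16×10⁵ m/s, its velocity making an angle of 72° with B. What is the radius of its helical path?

r ≈ 133 m

v⊥ = v sinθ = 6.16×10⁵·sin72° ≈ 5.859×10⁵ m/s.
r = m v⊥/(|q|B) = (8.6×10⁻²⁶)(5.859×10⁵)/((1.6×10⁻¹⁹)(2.36×10⁻³)) ≈ 133 m.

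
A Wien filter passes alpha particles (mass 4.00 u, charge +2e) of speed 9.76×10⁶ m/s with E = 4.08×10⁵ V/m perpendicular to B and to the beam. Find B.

B = 0.0418 T

Balance of forces in the selector: qE = qvB ⇒ B = E/v.
B = 4.08×10⁵/9.76×10⁶ = 0.0418 T.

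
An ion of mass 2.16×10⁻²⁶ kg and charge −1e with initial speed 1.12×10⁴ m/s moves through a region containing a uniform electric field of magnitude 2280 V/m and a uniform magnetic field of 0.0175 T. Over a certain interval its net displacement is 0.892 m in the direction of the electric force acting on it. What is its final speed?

v_f ≈ 1.74×10⁵ m/s

B does no work; ΔKE = |q|E d.
½mv_f² = ½mv₀² + |q|Ed = ½(2.16×10⁻²⁶)(1.12×10⁴)² + (1.602×10⁻¹⁹)(2280)(0.892) ≈ 1.355×10⁻¹⁸ J + 3.258×10⁻¹⁶ J ≈ 3.272×10⁻¹⁶ J.
v_f = √(2·3.272×10⁻¹⁶/2.16×10⁻²⁶) ≈ 1.74×10⁵ m/s.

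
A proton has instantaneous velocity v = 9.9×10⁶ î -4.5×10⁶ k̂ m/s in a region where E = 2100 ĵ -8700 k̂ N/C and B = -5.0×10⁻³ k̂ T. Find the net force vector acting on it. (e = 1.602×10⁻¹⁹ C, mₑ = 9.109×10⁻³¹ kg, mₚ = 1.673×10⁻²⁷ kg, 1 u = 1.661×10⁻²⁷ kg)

F ≈ (0, 8.27×10⁻¹⁵, -1.39×10⁻¹⁵) N

v×B = (0, 4.95×10⁴, 0) N/C.
E + v×B = (0, 5.16×10⁴, -8700) N/C.
F = q(E + v×B) = (1.602×10⁻¹⁹ C)·(0, 5.16×10⁴, -8700) = (0, 8.27×10⁻¹⁵, -1.39×10⁻¹⁵) N.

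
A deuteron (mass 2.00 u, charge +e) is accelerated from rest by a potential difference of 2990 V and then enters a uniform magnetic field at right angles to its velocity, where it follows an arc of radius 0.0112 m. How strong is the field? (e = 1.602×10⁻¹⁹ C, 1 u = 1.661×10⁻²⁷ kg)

v = √(2|q|V/m) = √(2·1.602×10⁻¹⁹·2990/3.322×10⁻²⁷) ≈ 5.370×10⁵ m/s.
B = mv/(|q|r) = (3.322×10⁻²⁷)(5.370×10⁵)/((1.602×10⁻¹⁹)(0.0112)) ≈ 0.994 T.

B ≈ 0.994 T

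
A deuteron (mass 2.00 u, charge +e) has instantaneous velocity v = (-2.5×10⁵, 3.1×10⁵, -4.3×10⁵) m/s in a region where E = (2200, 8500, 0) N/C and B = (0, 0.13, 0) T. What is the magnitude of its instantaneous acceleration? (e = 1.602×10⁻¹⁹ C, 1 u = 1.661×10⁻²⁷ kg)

|a| ≈ 3.24×10¹² m/s²

v×B = (5.59×10⁴, 0, -3.25×10⁴) N/C.
E + v×B = (5.81×10⁴, 8500, -3.25×10⁴) N/C.
F = q(E + v×B) = (1.602×10⁻¹⁹ C)·(5.81×10⁴, 8500, -3.25×10⁴) = (9.31×10⁻¹⁵, 1.36×10⁻¹⁵, -5.21×10⁻¹⁵) N.
|a| = |F|/m = 1.075×10⁻¹⁴/3.322×10⁻²⁷ ≈ 3.24×10¹² m/s².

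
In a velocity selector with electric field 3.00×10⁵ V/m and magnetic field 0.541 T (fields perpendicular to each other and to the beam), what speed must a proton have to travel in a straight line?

For undeflected motion the electric and magnetic forces balance: qE = qvB.
v = E/B = 3.00×10⁵/0.541 = 5.55×10⁵ m/s.

v = 5.55×10⁵ m/s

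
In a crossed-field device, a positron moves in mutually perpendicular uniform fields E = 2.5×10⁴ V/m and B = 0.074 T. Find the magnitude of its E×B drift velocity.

In crossed fields the guiding centre drifts at v_d = |E×B|/B² = E/B, independent of charge and mass.
v_d = 2.5×10⁴/0.074 = 3.4×10⁵ m/s.

v_d ≈ 3.4×10⁵ m/s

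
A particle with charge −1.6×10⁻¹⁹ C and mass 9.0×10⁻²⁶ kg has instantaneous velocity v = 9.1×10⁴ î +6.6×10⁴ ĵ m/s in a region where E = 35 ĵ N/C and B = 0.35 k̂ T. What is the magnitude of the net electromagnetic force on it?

v×B = (2.31×10⁴, -3.18×10⁴, 0) N/C.
E + v×B = (2.31×10⁴, -3.18×10⁴, 0) N/C.
F = q(E + v×B) = (−1.6×10⁻¹⁹ C)·(2.31×10⁴, -3.18×10⁴, 0) = (-3.70×10⁻¹⁵, 5.09×10⁻¹⁵, 0) N.
|F| = 6.29×10⁻¹⁵ N.

|F| ≈ 6.29×10⁻¹⁵ N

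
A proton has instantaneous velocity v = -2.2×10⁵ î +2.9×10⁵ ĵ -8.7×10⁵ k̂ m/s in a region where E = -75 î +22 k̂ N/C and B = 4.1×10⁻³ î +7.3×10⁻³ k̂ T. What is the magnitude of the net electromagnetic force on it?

v×B = (2120, -1960, -1190) N/C.
E + v×B = (2040, -1960, -1170) N/C.
F = q(E + v×B) = (1.602×10⁻¹⁹ C)·(2040, -1960, -1170) = (3.27×10⁻¹⁶, -3.14×10⁻¹⁶, -1.87×10⁻¹⁶) N.
|F| = 4.91×10⁻¹⁶ N.

|F| ≈ 4.91×10⁻¹⁶ N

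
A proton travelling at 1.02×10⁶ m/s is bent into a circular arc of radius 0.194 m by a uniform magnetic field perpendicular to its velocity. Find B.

B ≈ 0.0549 T

From |q|vB = mv²/r, B = mv/(|q|r).
B = (1.673×10⁻²⁷)(1.02×10⁶)/((1.602×10⁻¹⁹)(0.194)) ≈ 0.0549 T.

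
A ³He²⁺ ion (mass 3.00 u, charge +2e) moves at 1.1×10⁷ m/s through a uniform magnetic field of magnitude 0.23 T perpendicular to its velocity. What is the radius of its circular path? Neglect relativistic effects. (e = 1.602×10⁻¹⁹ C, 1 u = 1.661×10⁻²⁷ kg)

The magnetic force provides the centripetal force: |q|vB = mv²/r.
r = mv/(|q|B) = (4.983×10⁻²⁷)(1.1×10⁷)/((3.204×10⁻¹⁹)(0.23)) ≈ 0.74 m.

r ≈ 0.74 m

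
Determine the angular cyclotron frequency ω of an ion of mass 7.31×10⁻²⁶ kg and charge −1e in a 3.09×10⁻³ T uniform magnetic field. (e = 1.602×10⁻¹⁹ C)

ω = |q|B/m.
ω = (1.602×10⁻¹⁹)(3.09×10⁻³)/7.31×10⁻²⁶ ≈ 6770 rad/s.

ω ≈ 6770 rad/s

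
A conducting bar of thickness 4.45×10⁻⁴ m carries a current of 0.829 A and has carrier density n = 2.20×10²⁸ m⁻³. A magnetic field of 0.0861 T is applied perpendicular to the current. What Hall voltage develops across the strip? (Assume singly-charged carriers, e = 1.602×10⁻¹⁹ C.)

V_H = IB/(n e t).
V_H = (0.829)(0.0861)/((2.20×10²⁸)(1.602×10⁻¹⁹)(4.45×10⁻⁴)) ≈ 4.55×10⁻⁸ V.

V_H ≈ 4.55×10⁻⁸ V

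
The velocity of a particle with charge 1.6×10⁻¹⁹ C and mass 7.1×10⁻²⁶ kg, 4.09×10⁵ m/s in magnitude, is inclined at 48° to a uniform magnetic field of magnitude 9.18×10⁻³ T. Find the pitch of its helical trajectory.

v∥ = v cosθ = 4.09×10⁵·cos48° ≈ 2.737×10⁵ m/s.
T = 2πm/(|q|B) = 2π(7.1×10⁻²⁶)/((1.6×10⁻¹⁹)(9.18×10⁻³)) ≈ 3.037×10⁻⁴ s.
pitch = v∥ T = (2.737×10⁵)(3.037×10⁻⁴) ≈ 83.1 m.

p ≈ 83.1 m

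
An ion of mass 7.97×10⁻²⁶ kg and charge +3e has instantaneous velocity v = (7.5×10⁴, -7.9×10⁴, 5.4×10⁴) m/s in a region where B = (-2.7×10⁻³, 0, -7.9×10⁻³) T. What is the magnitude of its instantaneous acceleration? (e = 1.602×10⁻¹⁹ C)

v×B = (624, 447, -213) N/C.
F = q v×B = (4.806×10⁻¹⁹ C)·(624, 447, -213) = (3.00×10⁻¹⁶, 2.15×10⁻¹⁶, -1.03×10⁻¹⁶) N.
|a| = |F|/m = 3.828×10⁻¹⁶/7.97×10⁻²⁶ ≈ 4.80×10⁹ m/s².

|a| ≈ 4.80×10⁹ m/s²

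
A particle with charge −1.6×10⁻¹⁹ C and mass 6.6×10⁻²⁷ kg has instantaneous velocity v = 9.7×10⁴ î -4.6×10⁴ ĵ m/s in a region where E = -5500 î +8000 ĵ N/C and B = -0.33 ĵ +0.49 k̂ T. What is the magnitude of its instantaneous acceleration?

|a| ≈ 1.41×10¹² m/s²

v×B = (-2.25×10⁴, -4.75×10⁴, -3.20×10⁴) N/C.
E + v×B = (-2.80×10⁴, -3.95×10⁴, -3.20×10⁴) N/C.
F = q(E + v×B) = (−1.6×10⁻¹⁹ C)·(-2.80×10⁴, -3.95×10⁴, -3.20×10⁴) = (4.49×10⁻¹⁵, 6.32×10⁻¹⁵, 5.12×10⁻¹⁵) N.
|a| = |F|/m = 9.293×10⁻¹⁵/6.6×10⁻²⁷ ≈ 1.41×10¹² m/s².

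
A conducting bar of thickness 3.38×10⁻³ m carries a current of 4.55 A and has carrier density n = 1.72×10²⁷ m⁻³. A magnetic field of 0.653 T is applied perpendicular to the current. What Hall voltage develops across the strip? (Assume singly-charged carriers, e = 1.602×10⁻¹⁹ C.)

V_H = IB/(n e t).
V_H = (4.55)(0.653)/((1.72×10²⁷)(1.602×10⁻¹⁹)(3.38×10⁻³)) ≈ 3.19×10⁻⁶ V.

V_H ≈ 3.19×10⁻⁶ V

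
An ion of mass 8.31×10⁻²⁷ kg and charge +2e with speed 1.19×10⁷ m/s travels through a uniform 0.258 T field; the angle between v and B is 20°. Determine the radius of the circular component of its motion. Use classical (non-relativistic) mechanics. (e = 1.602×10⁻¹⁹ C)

v⊥ = v sinθ = 1.19×10⁷·sin20° ≈ 4.070×10⁶ m/s.
r = m v⊥/(|q|B) = (8.31×10⁻²⁷)(4.070×10⁶)/((3.204×10⁻¹⁹)(0.258)) ≈ 0.409 m.

r ≈ 0.409 m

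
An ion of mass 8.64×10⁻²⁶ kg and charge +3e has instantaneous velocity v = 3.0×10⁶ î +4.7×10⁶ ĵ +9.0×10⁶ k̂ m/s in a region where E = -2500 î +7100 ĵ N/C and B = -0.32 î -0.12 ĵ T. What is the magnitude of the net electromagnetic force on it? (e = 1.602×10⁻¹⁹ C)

|F| ≈ 1.57×10⁻¹² N

v×B = (1.08×10⁶, -2.88×10⁶, 1.14×10⁶) N/C.
E + v×B = (1.08×10⁶, -2.87×10⁶, 1.14×10⁶) N/C.
F = q(E + v×B) = (4.806×10⁻¹⁹ C)·(1.08×10⁶, -2.87×10⁶, 1.14×10⁶) = (5.18×10⁻¹³, -1.38×10⁻¹², 5.50×10⁻¹³) N.
|F| = 1.57×10⁻¹² N.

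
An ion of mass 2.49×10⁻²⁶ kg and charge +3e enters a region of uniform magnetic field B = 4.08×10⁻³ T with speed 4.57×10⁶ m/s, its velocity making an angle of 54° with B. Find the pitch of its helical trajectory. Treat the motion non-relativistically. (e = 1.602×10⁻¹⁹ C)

p ≈ 214 m

v∥ = v cosθ = 4.57×10⁶·cos54° ≈ 2.686×10⁶ m/s.
T = 2πm/(|q|B) = 2π(2.49×10⁻²⁶)/((4.806×10⁻¹⁹)(4.08×10⁻³)) ≈ 7.979×10⁻⁵ s.
pitch = v∥ T = (2.686×10⁶)(7.979×10⁻⁵) ≈ 214 m.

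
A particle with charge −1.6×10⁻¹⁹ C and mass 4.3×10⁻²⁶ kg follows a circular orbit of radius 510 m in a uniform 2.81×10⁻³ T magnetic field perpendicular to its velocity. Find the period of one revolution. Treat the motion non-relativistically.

T ≈ 6.01×10⁻⁴ s

The cyclotron period depends only on m, q, B: T = 2πm/(|q|B).
T = 2π(4.3×10⁻²⁶)/((1.6×10⁻¹⁹)(2.81×10⁻³)) ≈ 6.01×10⁻⁴ s.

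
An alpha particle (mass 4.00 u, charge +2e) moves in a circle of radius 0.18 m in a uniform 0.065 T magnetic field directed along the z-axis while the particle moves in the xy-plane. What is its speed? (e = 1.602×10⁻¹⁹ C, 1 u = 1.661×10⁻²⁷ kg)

From |q|vB = mv²/r, v = |q|Br/m.
v = (3.204×10⁻¹⁹)(0.065)(0.18)/6.644×10⁻²⁷ ≈ 5.6×10⁵ m/s.

v ≈ 5.6×10⁵ m/s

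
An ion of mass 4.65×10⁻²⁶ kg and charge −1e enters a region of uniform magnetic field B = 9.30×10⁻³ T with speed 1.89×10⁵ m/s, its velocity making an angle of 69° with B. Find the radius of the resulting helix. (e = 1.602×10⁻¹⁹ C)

r ≈ 5.51 m

v⊥ = v sinθ = 1.89×10⁵·sin69° ≈ 1.764×10⁵ m/s.
r = m v⊥/(|q|B) = (4.65×10⁻²⁶)(1.764×10⁵)/((1.602×10⁻¹⁹)(9.30×10⁻³)) ≈ 5.51 m.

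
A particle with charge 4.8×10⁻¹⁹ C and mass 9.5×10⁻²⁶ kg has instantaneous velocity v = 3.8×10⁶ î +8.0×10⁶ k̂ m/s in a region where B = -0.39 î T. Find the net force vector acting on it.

F ≈ (0, -1.50×10⁻¹², 0) N

v×B = (0, -3.12×10⁶, 0) N/C.
F = q v×B = (4.8×10⁻¹⁹ C)·(0, -3.12×10⁶, 0) = (0, -1.50×10⁻¹², 0) N.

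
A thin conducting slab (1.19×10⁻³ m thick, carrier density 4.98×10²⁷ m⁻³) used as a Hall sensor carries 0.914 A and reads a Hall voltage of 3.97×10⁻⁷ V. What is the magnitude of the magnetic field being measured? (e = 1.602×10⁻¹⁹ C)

From V_H = IB/(n e t), B = V_H n e t / I.
B = (3.97×10⁻⁷)(4.98×10²⁷)(1.602×10⁻¹⁹)(1.19×10⁻³)/0.914 ≈ 0.412 T.

B ≈ 0.412 T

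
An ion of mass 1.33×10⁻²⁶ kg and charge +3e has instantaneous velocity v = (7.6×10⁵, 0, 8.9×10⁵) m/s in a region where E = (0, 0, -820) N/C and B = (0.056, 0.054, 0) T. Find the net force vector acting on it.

F ≈ (-2.31×10⁻¹⁴, 2.40×10⁻¹⁴, 1.93×10⁻¹⁴) N

v×B = (-4.81×10⁴, 4.98×10⁴, 4.10×10⁴) N/C.
E + v×B = (-4.81×10⁴, 4.98×10⁴, 4.02×10⁴) N/C.
F = q(E + v×B) = (4.806×10⁻¹⁹ C)·(-4.81×10⁴, 4.98×10⁴, 4.02×10⁴) = (-2.31×10⁻¹⁴, 2.40×10⁻¹⁴, 1.93×10⁻¹⁴) N.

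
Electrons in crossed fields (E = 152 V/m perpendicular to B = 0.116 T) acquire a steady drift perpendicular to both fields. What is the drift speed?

In crossed fields the guiding centre drifts at v_d = |E×B|/B² = E/B, independent of charge and mass.
v_d = 152/0.116 = 1310 m/s.

v_d ≈ 1310 m/s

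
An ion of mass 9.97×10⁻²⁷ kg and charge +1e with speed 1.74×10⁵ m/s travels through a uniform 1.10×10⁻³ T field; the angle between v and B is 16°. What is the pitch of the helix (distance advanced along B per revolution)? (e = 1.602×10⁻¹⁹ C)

p ≈ 59.5 m

v∥ = v cosθ = 1.74×10⁵·cos16° ≈ 1.673×10⁵ m/s.
T = 2πm/(|q|B) = 2π(9.97×10⁻²⁷)/((1.602×10⁻¹⁹)(1.10×10⁻³)) ≈ 3.555×10⁻⁴ s.
pitch = v∥ T = (1.673×10⁵)(3.555×10⁻⁴) ≈ 59.5 m.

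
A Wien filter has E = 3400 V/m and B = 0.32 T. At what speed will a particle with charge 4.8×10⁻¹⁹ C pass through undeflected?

v = 1.1×10⁴ m/s

For undeflected motion the electric and magnetic forces balance: qE = qvB.
v = E/B = 3400/0.32 = 1.1×10⁴ m/s.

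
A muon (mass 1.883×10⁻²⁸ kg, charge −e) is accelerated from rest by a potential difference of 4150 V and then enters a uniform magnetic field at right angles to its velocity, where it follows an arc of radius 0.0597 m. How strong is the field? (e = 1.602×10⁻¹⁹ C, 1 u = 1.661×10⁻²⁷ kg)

B ≈ 0.0523 T

v = √(2|q|V/m) = √(2·1.602×10⁻¹⁹·4150/1.883×10⁻²⁸) ≈ 2.657×10⁶ m/s.
B = mv/(|q|r) = (1.883×10⁻²⁸)(2.657×10⁶)/((1.602×10⁻¹⁹)(0.0597)) ≈ 0.0523 T.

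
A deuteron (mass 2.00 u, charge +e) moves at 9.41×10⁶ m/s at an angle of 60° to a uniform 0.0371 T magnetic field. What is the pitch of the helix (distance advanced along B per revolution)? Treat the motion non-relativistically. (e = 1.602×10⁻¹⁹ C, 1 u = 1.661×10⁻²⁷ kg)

v∥ = v cosθ = 9.41×10⁶·cos60° ≈ 4.705×10⁶ m/s.
T = 2πm/(|q|B) = 2π(3.322×10⁻²⁷)/((1.602×10⁻¹⁹)(0.0371)) ≈ 3.512×10⁻⁶ s.
pitch = v∥ T = (4.705×10⁶)(3.512×10⁻⁶) ≈ 16.5 m.

p ≈ 16.5 m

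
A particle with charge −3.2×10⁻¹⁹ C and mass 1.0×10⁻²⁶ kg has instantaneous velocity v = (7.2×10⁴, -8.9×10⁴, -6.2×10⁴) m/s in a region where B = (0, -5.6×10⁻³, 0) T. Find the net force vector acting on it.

F ≈ (1.11×10⁻¹⁶, 0, 1.29×10⁻¹⁶) N

v×B = (-347, 0, -403) N/C.
F = q v×B = (−3.2×10⁻¹⁹ C)·(-347, 0, -403) = (1.11×10⁻¹⁶, 0, 1.29×10⁻¹⁶) N.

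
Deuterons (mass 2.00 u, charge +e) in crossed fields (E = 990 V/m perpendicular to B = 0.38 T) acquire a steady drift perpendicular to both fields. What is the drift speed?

In crossed fields the guiding centre drifts at v_d = |E×B|/B² = E/B, independent of charge and mass.
v_d = 990/0.38 = 2600 m/s.

v_d ≈ 2600 m/s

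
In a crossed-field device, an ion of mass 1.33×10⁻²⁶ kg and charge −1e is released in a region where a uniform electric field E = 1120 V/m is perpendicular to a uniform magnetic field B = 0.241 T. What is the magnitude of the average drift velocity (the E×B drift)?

The E×B drift speed is v_d = E/B.
v_d = 1120/0.241 = 4650 m/s.

v_d ≈ 4650 m/s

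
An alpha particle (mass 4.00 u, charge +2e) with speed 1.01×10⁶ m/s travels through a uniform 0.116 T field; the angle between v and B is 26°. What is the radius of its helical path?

v⊥ = v sinθ = 1.01×10⁶·sin26° ≈ 4.428×10⁵ m/s.
r = m v⊥/(|q|B) = (6.644×10⁻²⁷)(4.428×10⁵)/((3.204×10⁻¹⁹)(0.116)) ≈ 0.0791 m.

r ≈ 0.0791 m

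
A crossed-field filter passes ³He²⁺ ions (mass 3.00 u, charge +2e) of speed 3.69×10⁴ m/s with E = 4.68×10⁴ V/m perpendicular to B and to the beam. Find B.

B = 1.27 T

Balance of forces in the selector: qE = qvB ⇒ B = E/v.
B = 4.68×10⁴/3.69×10⁴ = 1.27 T.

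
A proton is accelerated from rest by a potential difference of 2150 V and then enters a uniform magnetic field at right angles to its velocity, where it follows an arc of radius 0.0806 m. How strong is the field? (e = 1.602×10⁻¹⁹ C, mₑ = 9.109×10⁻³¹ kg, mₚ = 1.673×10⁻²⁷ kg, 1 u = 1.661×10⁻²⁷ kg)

B ≈ 0.0831 T

v = √(2|q|V/m) = √(2·1.602×10⁻¹⁹·2150/1.673×10⁻²⁷) ≈ 6.417×10⁵ m/s.
B = mv/(|q|r) = (1.673×10⁻²⁷)(6.417×10⁵)/((1.602×10⁻¹⁹)(0.0806)) ≈ 0.0831 T.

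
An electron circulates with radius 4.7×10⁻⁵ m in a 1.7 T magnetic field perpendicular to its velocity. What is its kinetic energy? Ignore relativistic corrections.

v = |q|Br/m, then KE = ½mv² = (qBr)²/(2m).
v = (1.602×10⁻¹⁹)(1.7)(4.7×10⁻⁵)/9.109×10⁻³¹ ≈ 1.405×10⁷ m/s.
KE = ½(9.109×10⁻³¹)(1.405×10⁷)² ≈ 9.0×10⁻¹⁷ J.

KE ≈ 9.0×10⁻¹⁷ J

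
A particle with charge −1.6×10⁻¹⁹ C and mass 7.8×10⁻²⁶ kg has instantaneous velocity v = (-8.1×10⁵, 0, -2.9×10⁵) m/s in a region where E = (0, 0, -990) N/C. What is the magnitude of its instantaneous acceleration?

Only an electric field acts, so F = qE = (−1.6×10⁻¹⁹ C)·(0, 0, -990) = (0, 0, 1.58×10⁻¹⁶) N.
|a| = |F|/m = 1.584×10⁻¹⁶/7.8×10⁻²⁶ ≈ 2.03×10⁹ m/s².

|a| ≈ 2.03×10⁹ m/s²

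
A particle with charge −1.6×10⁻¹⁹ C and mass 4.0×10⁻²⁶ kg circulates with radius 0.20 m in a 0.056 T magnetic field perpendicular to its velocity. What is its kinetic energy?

KE ≈ 250 eV

v = |q|Br/m, then KE = ½mv² = (qBr)²/(2m).
v = (1.6×10⁻¹⁹)(0.056)(0.20)/4.0×10⁻²⁶ ≈ 4.480×10⁴ m/s.
KE = ½(4.0×10⁻²⁶)(4.480×10⁴)² ≈ 4.0×10⁻¹⁷ J = 250 eV.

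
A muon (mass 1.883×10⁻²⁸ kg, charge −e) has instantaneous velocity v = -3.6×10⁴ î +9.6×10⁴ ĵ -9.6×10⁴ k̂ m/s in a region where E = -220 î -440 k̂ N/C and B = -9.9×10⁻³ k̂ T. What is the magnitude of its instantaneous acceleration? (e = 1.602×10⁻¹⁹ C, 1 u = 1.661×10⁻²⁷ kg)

|a| ≈ 1.11×10¹² m/s²

v×B = (-950, -356, 0) N/C.
E + v×B = (-1170, -356, -440) N/C.
F = q(E + v×B) = (−1.602×10⁻¹⁹ C)·(-1170, -356, -440) = (1.87×10⁻¹⁶, 5.71×10⁻¹⁷, 7.05×10⁻¹⁷) N.
|a| = |F|/m = 2.083×10⁻¹⁶/1.883×10⁻²⁸ ≈ 1.11×10¹² m/s².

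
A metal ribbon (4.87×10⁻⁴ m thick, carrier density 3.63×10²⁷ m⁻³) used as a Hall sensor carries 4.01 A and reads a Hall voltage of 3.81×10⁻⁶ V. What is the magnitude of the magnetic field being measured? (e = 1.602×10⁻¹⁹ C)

From V_H = IB/(n e t), B = V_H n e t / I.
B = (3.81×10⁻⁶)(3.63×10²⁷)(1.602×10⁻¹⁹)(4.87×10⁻⁴)/4.01 ≈ 0.269 T.

B ≈ 0.269 T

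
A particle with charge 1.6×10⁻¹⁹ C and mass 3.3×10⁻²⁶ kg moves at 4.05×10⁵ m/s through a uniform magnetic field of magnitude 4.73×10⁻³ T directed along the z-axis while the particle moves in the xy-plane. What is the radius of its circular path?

The magnetic force provides the centripetal force: |q|vB = mv²/r.
r = mv/(|q|B) = (3.3×10⁻²⁶)(4.05×10⁵)/((1.6×10⁻¹⁹)(4.73×10⁻³)) ≈ 17.7 m.

r ≈ 17.7 m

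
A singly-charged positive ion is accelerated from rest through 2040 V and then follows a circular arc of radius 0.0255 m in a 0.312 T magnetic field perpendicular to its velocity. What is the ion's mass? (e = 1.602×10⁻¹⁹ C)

m ≈ 2.49×10⁻²⁷ kg

Combine |q|V = ½mv² and r = mv/(|q|B): eliminate v to get m = qB²r²/(2V).
m = (1.602×10⁻¹⁹)(0.312)²(0.0255)²/(2·2040) ≈ 2.49×10⁻²⁷ kg.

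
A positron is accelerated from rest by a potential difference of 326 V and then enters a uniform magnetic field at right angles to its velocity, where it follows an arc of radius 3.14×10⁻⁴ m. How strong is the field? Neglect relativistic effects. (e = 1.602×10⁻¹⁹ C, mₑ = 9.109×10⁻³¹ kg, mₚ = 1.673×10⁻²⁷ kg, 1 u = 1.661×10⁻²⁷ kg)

v = √(2|q|V/m) = √(2·1.602×10⁻¹⁹·326/9.109×10⁻³¹) ≈ 1.071×10⁷ m/s.
B = mv/(|q|r) = (9.109×10⁻³¹)(1.071×10⁷)/((1.602×10⁻¹⁹)(3.14×10⁻⁴)) ≈ 0.194 T.

B ≈ 0.194 T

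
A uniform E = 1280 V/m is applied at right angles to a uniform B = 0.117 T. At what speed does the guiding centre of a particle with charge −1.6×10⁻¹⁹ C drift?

v_d ≈ 1.09×10⁴ m/s

The E×B drift speed is v_d = E/B.
v_d = 1280/0.117 = 1.09×10⁴ m/s.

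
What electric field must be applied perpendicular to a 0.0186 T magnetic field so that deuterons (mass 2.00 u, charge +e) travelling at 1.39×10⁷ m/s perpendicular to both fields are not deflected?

For straight-line motion qE = qvB, so E = vB.
E = 1.39×10⁷ × 0.0186 = 2.59×10⁵ V/m.

E = 2.59×10⁵ V/m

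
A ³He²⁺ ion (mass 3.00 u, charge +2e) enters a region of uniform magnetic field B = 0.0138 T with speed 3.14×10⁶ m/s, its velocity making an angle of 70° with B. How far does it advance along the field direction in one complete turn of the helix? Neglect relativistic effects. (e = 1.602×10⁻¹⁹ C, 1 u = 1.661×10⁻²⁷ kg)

v∥ = v cosθ = 3.14×10⁶·cos70° ≈ 1.074×10⁶ m/s.
T = 2πm/(|q|B) = 2π(4.983×10⁻²⁷)/((3.204×10⁻¹⁹)(0.0138)) ≈ 7.081×10⁻⁶ s.
pitch = v∥ T = (1.074×10⁶)(7.081×10⁻⁶) ≈ 7.60 m.

p ≈ 7.60 m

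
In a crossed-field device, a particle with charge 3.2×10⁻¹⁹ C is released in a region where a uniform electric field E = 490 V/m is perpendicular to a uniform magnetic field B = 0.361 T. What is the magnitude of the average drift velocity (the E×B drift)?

v_d ≈ 1360 m/s

The E×B drift speed is v_d = E/B.
v_d = 490/0.361 = 1360 m/s.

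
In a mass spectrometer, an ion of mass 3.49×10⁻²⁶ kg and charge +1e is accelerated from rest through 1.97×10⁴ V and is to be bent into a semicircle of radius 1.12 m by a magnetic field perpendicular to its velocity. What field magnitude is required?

B ≈ 0.0827 T

v = √(2|q|V/m) = √(2·1.602×10⁻¹⁹·1.97×10⁴/3.49×10⁻²⁶) ≈ 4.253×10⁵ m/s.
B = mv/(|q|r) = (3.49×10⁻²⁶)(4.253×10⁵)/((1.602×10⁻¹⁹)(1.12)) ≈ 0.0827 T.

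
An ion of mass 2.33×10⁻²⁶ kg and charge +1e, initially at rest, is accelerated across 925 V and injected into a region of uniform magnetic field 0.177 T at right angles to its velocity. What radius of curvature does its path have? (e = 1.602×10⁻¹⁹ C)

r ≈ 0.0927 m

Acceleration: |q|V = ½mv² ⇒ v = √(2|q|V/m) = √(2·1.602×10⁻¹⁹·925/2.33×10⁻²⁶) ≈ 1.128×10⁵ m/s.
In the field: r = mv/(|q|B) = (2.33×10⁻²⁶)(1.128×10⁵)/((1.602×10⁻¹⁹)(0.177)) ≈ 0.0927 m.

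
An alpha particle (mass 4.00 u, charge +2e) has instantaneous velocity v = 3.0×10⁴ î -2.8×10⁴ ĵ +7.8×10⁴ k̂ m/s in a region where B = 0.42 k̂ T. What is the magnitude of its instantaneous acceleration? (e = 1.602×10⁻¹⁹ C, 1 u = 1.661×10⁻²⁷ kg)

v×B = (-1.18×10⁴, -1.26×10⁴, 0) N/C.
F = q v×B = (3.204×10⁻¹⁹ C)·(-1.18×10⁴, -1.26×10⁴, 0) = (-3.77×10⁻¹⁵, -4.04×10⁻¹⁵, 0) N.
|a| = |F|/m = 5.522×10⁻¹⁵/6.644×10⁻²⁷ ≈ 8.31×10¹¹ m/s².

|a| ≈ 8.31×10¹¹ m/s²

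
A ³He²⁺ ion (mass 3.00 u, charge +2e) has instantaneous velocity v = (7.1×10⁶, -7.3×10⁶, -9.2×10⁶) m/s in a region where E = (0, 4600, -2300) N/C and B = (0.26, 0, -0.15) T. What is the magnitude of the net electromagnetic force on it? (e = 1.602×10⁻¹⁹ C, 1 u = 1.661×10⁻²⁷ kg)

|F| ≈ 8.19×10⁻¹³ N

v×B = (1.10×10⁶, -1.33×10⁶, 1.90×10⁶) N/C.
E + v×B = (1.10×10⁶, -1.32×10⁶, 1.90×10⁶) N/C.
F = q(E + v×B) = (3.204×10⁻¹⁹ C)·(1.10×10⁶, -1.32×10⁶, 1.90×10⁶) = (3.51×10⁻¹³, -4.24×10⁻¹³, 6.07×10⁻¹³) N.
|F| = 8.19×10⁻¹³ N.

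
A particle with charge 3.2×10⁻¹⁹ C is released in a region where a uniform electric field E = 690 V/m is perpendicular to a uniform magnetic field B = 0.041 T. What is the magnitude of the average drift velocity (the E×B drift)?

v_d ≈ 1.7×10⁴ m/s

In crossed fields the guiding centre drifts at v_d = |E×B|/B² = E/B, independent of charge and mass.
v_d = 690/0.041 = 1.7×10⁴ m/s.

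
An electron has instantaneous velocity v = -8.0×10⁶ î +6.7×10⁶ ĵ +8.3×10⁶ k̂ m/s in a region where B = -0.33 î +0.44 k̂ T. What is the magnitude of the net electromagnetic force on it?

|F| ≈ 6.03×10⁻¹³ N

v×B = (2.95×10⁶, 7.81×10⁵, 2.21×10⁶) N/C.
F = q v×B = (−1.602×10⁻¹⁹ C)·(2.95×10⁶, 7.81×10⁵, 2.21×10⁶) = (-4.72×10⁻¹³, -1.25×10⁻¹³, -3.54×10⁻¹³) N.
|F| = 6.03×10⁻¹³ N.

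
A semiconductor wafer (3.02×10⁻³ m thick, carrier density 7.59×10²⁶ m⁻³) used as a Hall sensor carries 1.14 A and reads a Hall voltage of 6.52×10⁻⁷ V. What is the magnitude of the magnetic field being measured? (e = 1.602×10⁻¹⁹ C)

From V_H = IB/(n e t), B = V_H n e t / I.
B = (6.52×10⁻⁷)(7.59×10²⁶)(1.602×10⁻¹⁹)(3.02×10⁻³)/1.14 ≈ 0.210 T.

B ≈ 0.210 T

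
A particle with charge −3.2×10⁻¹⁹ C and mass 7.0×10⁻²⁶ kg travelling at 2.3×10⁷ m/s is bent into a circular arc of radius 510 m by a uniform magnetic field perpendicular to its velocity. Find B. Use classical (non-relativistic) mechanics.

B ≈ 9.9×10⁻³ T

From |q|vB = mv²/r, B = mv/(|q|r).
B = (7.0×10⁻²⁶)(2.3×10⁷)/((3.2×10⁻¹⁹)(510)) ≈ 9.9×10⁻³ T.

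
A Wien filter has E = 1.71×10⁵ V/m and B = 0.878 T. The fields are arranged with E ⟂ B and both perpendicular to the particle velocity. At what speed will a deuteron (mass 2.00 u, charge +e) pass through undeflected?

v = 1.95×10⁵ m/s

For undeflected motion the electric and magnetic forces balance: qE = qvB.
v = E/B = 1.71×10⁵/0.878 = 1.95×10⁵ m/s.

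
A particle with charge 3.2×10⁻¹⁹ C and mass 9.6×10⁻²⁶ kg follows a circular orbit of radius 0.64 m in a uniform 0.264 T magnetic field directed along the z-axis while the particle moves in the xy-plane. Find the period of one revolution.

The cyclotron period depends only on m, q, B: T = 2πm/(|q|B).
T = 2π(9.6×10⁻²⁶)/((3.2×10⁻¹⁹)(0.264)) ≈ 7.14×10⁻⁶ s.

T ≈ 7.14×10⁻⁶ s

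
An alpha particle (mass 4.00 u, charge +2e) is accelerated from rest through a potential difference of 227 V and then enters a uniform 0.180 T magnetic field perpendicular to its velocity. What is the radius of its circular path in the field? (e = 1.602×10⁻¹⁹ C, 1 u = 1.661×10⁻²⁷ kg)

Acceleration: |q|V = ½mv² ⇒ v = √(2|q|V/m) = √(2·3.204×10⁻¹⁹·227/6.644×10⁻²⁷) ≈ 1.480×10⁵ m/s.
In the field: r = mv/(|q|B) = (6.644×10⁻²⁷)(1.480×10⁵)/((3.204×10⁻¹⁹)(0.180)) ≈ 0.0170 m.

r ≈ 0.0170 m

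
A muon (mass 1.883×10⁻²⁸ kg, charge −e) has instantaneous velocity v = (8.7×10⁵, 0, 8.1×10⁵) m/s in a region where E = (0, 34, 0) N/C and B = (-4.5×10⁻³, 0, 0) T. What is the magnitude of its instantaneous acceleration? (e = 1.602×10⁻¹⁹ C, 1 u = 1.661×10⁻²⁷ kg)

v×B = (0, -3640, 0) N/C.
E + v×B = (0, -3610, 0) N/C.
F = q(E + v×B) = (−1.602×10⁻¹⁹ C)·(0, -3610, 0) = (0, 5.78×10⁻¹⁶, 0) N.
|a| = |F|/m = 5.785×10⁻¹⁶/1.883×10⁻²⁸ ≈ 3.07×10¹² m/s².

|a| ≈ 3.07×10¹² m/s²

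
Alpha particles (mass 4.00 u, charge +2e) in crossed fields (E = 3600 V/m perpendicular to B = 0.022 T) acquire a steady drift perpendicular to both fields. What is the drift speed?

The steady drift has the magnetic force balancing the electric force, so v_d = E/B.
v_d = 3600/0.022 = 1.6×10⁵ m/s.

v_d ≈ 1.6×10⁵ m/s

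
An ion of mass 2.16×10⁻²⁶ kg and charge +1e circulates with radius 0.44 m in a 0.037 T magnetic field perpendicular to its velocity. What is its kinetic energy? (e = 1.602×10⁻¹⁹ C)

KE ≈ 980 eV

v = |q|Br/m, then KE = ½mv² = (qBr)²/(2m).
v = (1.602×10⁻¹⁹)(0.037)(0.44)/2.16×10⁻²⁶ ≈ 1.207×10⁵ m/s.
KE = ½(2.16×10⁻²⁶)(1.207×10⁵)² ≈ 1.6×10⁻¹⁶ J = 980 eV.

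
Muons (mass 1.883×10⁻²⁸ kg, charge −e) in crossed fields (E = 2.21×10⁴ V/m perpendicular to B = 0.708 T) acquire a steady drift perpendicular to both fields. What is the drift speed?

The steady drift has the magnetic force balancing the electric force, so v_d = E/B.
v_d = 2.21×10⁴/0.708 = 3.12×10⁴ m/s.

v_d ≈ 3.12×10⁴ m/s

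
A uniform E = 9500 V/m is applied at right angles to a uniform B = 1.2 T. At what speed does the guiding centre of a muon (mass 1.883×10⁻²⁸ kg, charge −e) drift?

v_d ≈ 7900 m/s

The steady drift has the magnetic force balancing the electric force, so v_d = E/B.
v_d = 9500/1.2 = 7900 m/s.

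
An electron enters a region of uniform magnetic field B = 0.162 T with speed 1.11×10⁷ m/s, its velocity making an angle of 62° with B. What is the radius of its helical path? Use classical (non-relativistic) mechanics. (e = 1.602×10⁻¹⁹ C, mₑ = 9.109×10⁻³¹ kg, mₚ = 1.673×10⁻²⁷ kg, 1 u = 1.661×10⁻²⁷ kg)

v⊥ = v sinθ = 1.11×10⁷·sin62° ≈ 9.801×10⁶ m/s.
r = m v⊥/(|q|B) = (9.109×10⁻³¹)(9.801×10⁶)/((1.602×10⁻¹⁹)(0.162)) ≈ 3.44×10⁻⁴ m.

r ≈ 3.44×10⁻⁴ m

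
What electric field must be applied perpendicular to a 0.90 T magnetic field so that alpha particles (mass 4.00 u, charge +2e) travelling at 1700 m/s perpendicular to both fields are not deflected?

For straight-line motion qE = qvB, so E = vB.
E = 1700 × 0.90 = 1500 V/m.

E = 1500 V/m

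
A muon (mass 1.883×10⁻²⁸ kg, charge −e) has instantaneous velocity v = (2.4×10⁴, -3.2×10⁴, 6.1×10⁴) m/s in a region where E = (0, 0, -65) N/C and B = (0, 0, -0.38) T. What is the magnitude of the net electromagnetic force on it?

v×B = (1.22×10⁴, 9120, 0) N/C.
E + v×B = (1.22×10⁴, 9120, -65.0) N/C.
F = q(E + v×B) = (−1.602×10⁻¹⁹ C)·(1.22×10⁴, 9120, -65.0) = (-1.95×10⁻¹⁵, -1.46×10⁻¹⁵, 1.04×10⁻¹⁷) N.
|F| = 2.44×10⁻¹⁵ N.

|F| ≈ 2.44×10⁻¹⁵ N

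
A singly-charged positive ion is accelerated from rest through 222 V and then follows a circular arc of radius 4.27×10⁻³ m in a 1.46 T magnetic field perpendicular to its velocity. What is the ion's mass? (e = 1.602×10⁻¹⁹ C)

Combine |q|V = ½mv² and r = mv/(|q|B): eliminate v to get m = qB²r²/(2V).
m = (1.602×10⁻¹⁹)(1.46)²(4.27×10⁻³)²/(2·222) ≈ 1.40×10⁻²⁶ kg.

m ≈ 1.40×10⁻²⁶ kg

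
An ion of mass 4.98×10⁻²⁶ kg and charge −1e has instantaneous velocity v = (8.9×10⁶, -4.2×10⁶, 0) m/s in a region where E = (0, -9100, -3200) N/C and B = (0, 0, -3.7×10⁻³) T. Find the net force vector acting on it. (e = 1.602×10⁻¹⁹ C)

F ≈ (-2.49×10⁻¹⁵, -3.82×10⁻¹⁵, 5.13×10⁻¹⁶) N

v×B = (1.55×10⁴, 3.29×10⁴, 0) N/C.
E + v×B = (1.55×10⁴, 2.38×10⁴, -3200) N/C.
F = q(E + v×B) = (−1.602×10⁻¹⁹ C)·(1.55×10⁴, 2.38×10⁴, -3200) = (-2.49×10⁻¹⁵, -3.82×10⁻¹⁵, 5.13×10⁻¹⁶) N.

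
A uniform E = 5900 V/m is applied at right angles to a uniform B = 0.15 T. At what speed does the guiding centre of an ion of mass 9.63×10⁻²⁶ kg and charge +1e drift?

The E×B drift speed is v_d = E/B.
v_d = 5900/0.15 = 3.9×10⁴ m/s.

v_d ≈ 3.9×10⁴ m/s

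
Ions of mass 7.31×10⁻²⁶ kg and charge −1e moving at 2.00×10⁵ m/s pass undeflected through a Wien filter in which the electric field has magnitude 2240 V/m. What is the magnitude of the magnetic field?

Balance of forces in the selector: qE = qvB ⇒ B = E/v.
B = 2240/2.00×10⁵ = 0.0112 T.

B = 0.0112 T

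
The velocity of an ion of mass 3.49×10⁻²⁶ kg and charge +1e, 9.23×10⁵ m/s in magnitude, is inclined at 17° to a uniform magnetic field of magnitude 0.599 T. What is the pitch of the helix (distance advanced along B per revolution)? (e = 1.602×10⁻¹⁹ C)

p ≈ 2.02 m

v∥ = v cosθ = 9.23×10⁵·cos17° ≈ 8.827×10⁵ m/s.
T = 2πm/(|q|B) = 2π(3.49×10⁻²⁶)/((1.602×10⁻¹⁹)(0.599)) ≈ 2.285×10⁻⁶ s.
pitch = v∥ T = (8.827×10⁵)(2.285×10⁻⁶) ≈ 2.02 m.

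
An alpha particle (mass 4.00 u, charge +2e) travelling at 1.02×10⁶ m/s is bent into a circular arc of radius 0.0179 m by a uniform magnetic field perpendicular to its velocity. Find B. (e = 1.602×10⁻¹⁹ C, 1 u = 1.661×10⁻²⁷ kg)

From |q|vB = mv²/r, B = mv/(|q|r).
B = (6.644×10⁻²⁷)(1.02×10⁶)/((3.204×10⁻¹⁹)(0.0179)) ≈ 1.18 T.

B ≈ 1.18 T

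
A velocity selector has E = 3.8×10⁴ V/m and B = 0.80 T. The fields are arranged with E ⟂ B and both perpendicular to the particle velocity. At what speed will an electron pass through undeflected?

Straight-line motion ⇒ electric and magnetic forces cancel, so E = vB.
v = E/B = 3.8×10⁴/0.80 = 4.8×10⁴ m/s.
The result is independent of the particle's charge and mass.

v = 4.8×10⁴ m/s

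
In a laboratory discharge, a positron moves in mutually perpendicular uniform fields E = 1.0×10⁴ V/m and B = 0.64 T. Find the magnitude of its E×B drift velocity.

The steady drift has the magnetic force balancing the electric force, so v_d = E/B.
v_d = 1.0×10⁴/0.64 = 1.6×10⁴ m/s.

v_d ≈ 1.6×10⁴ m/s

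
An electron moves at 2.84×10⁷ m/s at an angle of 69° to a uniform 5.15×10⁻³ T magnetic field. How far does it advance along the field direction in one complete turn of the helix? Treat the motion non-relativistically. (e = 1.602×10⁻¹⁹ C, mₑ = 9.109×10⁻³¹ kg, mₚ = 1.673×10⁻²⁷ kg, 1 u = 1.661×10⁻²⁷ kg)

p ≈ 0.0706 m

v∥ = v cosθ = 2.84×10⁷·cos69° ≈ 1.018×10⁷ m/s.
T = 2πm/(|q|B) = 2π(9.109×10⁻³¹)/((1.602×10⁻¹⁹)(5.15×10⁻³)) ≈ 6.937×10⁻⁹ s.
pitch = v∥ T = (1.018×10⁷)(6.937×10⁻⁹) ≈ 0.0706 m.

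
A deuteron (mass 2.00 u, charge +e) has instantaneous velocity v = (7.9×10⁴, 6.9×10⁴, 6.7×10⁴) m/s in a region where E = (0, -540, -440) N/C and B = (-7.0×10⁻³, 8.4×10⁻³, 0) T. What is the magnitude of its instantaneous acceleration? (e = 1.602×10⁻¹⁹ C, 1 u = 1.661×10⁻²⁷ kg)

|a| ≈ 6.53×10¹⁰ m/s²

v×B = (-563, -469, 1150) N/C.
E + v×B = (-563, -1010, 707) N/C.
F = q(E + v×B) = (1.602×10⁻¹⁹ C)·(-563, -1010, 707) = (-9.02×10⁻¹⁷, -1.62×10⁻¹⁶, 1.13×10⁻¹⁶) N.
|a| = |F|/m = 2.170×10⁻¹⁶/3.322×10⁻²⁷ ≈ 6.53×10¹⁰ m/s².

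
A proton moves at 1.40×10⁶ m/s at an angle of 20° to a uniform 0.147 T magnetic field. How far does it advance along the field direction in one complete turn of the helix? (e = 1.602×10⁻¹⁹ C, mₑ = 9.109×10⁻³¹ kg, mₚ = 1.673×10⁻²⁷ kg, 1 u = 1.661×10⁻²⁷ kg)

p ≈ 0.587 m

v∥ = v cosθ = 1.40×10⁶·cos20° ≈ 1.316×10⁶ m/s.
T = 2πm/(|q|B) = 2π(1.673×10⁻²⁷)/((1.602×10⁻¹⁹)(0.147)) ≈ 4.464×10⁻⁷ s.
pitch = v∥ T = (1.316×10⁶)(4.464×10⁻⁷) ≈ 0.587 m.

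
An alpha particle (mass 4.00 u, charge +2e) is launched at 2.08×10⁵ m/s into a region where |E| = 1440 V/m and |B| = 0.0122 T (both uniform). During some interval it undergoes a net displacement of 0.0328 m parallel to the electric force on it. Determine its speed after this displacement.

B does no work; ΔKE = |q|E d.
½mv_f² = ½mv₀² + |q|Ed = ½(6.644×10⁻²⁷)(2.08×10⁵)² + (3.204×10⁻¹⁹)(1440)(0.0328) ≈ 1.437×10⁻¹⁶ J + 1.513×10⁻¹⁷ J ≈ 1.589×10⁻¹⁶ J.
v_f = √(2·1.589×10⁻¹⁶/6.644×10⁻²⁷) ≈ 2.19×10⁵ m/s.

v_f ≈ 2.19×10⁵ m/s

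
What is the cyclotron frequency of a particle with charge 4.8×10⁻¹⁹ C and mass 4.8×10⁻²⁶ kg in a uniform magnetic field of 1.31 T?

f = |q|B/(2πm).
f = (4.8×10⁻¹⁹)(1.31)/(2π·4.8×10⁻²⁶) ≈ 2.08×10⁶ Hz.

f ≈ 2.08×10⁶ Hz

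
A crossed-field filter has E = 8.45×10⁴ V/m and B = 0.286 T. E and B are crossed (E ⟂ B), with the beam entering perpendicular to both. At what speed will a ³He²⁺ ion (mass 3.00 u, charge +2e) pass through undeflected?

For undeflected motion the electric and magnetic forces balance: qE = qvB.
v = E/B = 8.45×10⁴/0.286 = 2.95×10⁵ m/s.
The result is independent of the particle's charge and mass.

v = 2.95×10⁵ m/s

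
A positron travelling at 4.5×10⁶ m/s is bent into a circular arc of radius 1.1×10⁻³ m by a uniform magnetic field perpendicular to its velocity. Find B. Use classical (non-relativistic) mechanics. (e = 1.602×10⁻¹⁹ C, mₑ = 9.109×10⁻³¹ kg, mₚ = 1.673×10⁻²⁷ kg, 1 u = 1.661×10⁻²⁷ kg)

B ≈ 0.023 T

From |q|vB = mv²/r, B = mv/(|q|r).
B = (9.109×10⁻³¹)(4.5×10⁶)/((1.602×10⁻¹⁹)(1.1×10⁻³)) ≈ 0.023 T.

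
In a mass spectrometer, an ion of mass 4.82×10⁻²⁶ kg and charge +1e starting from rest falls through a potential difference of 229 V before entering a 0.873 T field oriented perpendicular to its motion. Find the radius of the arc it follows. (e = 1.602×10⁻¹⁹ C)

Acceleration: |q|V = ½mv² ⇒ v = √(2|q|V/m) = √(2·1.602×10⁻¹⁹·229/4.82×10⁻²⁶) ≈ 3.902×10⁴ m/s.
In the field: r = mv/(|q|B) = (4.82×10⁻²⁶)(3.902×10⁴)/((1.602×10⁻¹⁹)(0.873)) ≈ 0.0134 m.

r ≈ 0.0134 m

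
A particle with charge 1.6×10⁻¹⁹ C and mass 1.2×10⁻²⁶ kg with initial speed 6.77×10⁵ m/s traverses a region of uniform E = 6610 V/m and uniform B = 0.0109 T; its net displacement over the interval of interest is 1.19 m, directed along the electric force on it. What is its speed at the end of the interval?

v_f ≈ 8.17×10⁵ m/s

B does no work; ΔKE = |q|E d.
½mv_f² = ½mv₀² + |q|Ed = ½(1.2×10⁻²⁶)(6.77×10⁵)² + (1.6×10⁻¹⁹)(6610)(1.19) ≈ 2.750×10⁻¹⁵ J + 1.259×10⁻¹⁵ J ≈ 4.009×10⁻¹⁵ J.
v_f = √(2·4.009×10⁻¹⁵/1.2×10⁻²⁶) ≈ 8.17×10⁵ m/s.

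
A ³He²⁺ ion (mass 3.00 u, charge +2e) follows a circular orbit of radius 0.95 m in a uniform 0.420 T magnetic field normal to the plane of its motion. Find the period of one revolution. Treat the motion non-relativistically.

T ≈ 2.33×10⁻⁷ s

The cyclotron period depends only on m, q, B: T = 2πm/(|q|B).
T = 2π(4.983×10⁻²⁷)/((3.204×10⁻¹⁹)(0.420)) ≈ 2.33×10⁻⁷ s.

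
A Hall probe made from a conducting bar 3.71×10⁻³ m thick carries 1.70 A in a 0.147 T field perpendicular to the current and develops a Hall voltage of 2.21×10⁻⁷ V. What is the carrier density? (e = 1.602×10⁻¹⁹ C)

n ≈ 1.90×10²⁷ m⁻³

From V_H = IB/(n e t), n = IB/(V_H e t).
n = (1.70)(0.147)/((2.21×10⁻⁷)(1.602×10⁻¹⁹)(3.71×10⁻³)) ≈ 1.90×10²⁷ m⁻³.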